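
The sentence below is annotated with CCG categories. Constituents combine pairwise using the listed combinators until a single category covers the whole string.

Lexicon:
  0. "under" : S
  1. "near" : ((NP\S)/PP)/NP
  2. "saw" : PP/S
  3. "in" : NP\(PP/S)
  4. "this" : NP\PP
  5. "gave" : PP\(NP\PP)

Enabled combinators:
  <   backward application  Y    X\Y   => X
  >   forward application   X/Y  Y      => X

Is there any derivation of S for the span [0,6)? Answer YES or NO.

NO

S ((NP\S)/PP)/NP PP/S NP\(PP/S) NP\PP PP\(NP\PP)
CKY chart[0,6] = {NP}; S ∉ chart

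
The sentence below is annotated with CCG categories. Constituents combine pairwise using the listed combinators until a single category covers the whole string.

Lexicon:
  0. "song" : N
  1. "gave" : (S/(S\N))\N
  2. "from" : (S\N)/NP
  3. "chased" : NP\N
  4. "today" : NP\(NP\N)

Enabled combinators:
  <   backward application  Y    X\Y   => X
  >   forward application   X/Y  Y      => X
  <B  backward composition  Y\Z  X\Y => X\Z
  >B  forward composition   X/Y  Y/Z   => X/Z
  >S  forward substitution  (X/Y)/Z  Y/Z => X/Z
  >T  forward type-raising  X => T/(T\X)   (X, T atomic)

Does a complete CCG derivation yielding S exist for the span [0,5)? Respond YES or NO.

[0,5] S   >
  [0,2] S/(S\N)   <
    [0,1] "song" : N
    [1,2] "gave" : (S/(S\N))\N
  [2,5] S\N   >
    [2,3] "from" : (S\N)/NP
    [3,5] NP   <
      [3,4] "chased" : NP\N
      [4,5] "today" : NP\(NP\N)

YES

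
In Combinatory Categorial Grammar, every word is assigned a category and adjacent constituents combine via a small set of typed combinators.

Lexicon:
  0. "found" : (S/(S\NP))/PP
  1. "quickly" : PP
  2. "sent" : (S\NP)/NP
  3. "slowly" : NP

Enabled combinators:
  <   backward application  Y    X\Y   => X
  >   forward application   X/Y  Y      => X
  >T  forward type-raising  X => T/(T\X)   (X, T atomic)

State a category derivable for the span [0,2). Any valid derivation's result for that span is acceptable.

[0,4] S   >
  [0,2] S/(S\NP)   >
    [0,1] "found" : (S/(S\NP))/PP
    [1,2] "quickly" : PP
  [2,4] S\NP   >
    [2,3] "sent" : (S\NP)/NP
    [3,4] "slowly" : NP

S/(S\NP)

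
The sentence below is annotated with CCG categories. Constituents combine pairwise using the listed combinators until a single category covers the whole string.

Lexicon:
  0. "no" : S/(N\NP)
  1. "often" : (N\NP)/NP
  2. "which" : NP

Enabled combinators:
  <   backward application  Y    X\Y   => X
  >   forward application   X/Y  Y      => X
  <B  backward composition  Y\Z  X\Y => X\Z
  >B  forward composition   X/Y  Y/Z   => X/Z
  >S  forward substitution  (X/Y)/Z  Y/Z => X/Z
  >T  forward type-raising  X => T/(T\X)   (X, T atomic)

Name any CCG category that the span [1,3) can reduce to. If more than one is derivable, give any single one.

[0,3] S   >
  [0,1] "no" : S/(N\NP)
  [1,3] N\NP   >
    [1,2] "often" : (N\NP)/NP
    [2,3] "which" : NP

N\NP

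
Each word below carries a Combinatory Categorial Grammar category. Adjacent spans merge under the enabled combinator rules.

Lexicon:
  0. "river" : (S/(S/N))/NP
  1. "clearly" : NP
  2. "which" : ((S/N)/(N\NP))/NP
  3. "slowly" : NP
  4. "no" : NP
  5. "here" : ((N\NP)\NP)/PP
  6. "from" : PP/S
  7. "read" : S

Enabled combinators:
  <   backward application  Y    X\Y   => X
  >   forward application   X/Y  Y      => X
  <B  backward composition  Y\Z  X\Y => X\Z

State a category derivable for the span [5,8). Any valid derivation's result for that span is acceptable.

[0,8] S   >
  [0,2] S/(S/N)   >
    [0,1] "river" : (S/(S/N))/NP
    [1,2] "clearly" : NP
  [2,8] S/N   >
    [2,4] (S/N)/(N\NP)   >
      [2,3] "which" : ((S/N)/(N\NP))/NP
      [3,4] "slowly" : NP
    [4,8] N\NP   <
      [4,5] "no" : NP
      [5,8] (N\NP)\NP   >
        [5,6] "here" : ((N\NP)\NP)/PP
        [6,8] PP   >
          [6,7] "from" : PP/S
          [7,8] "read" : S

(N\NP)\NP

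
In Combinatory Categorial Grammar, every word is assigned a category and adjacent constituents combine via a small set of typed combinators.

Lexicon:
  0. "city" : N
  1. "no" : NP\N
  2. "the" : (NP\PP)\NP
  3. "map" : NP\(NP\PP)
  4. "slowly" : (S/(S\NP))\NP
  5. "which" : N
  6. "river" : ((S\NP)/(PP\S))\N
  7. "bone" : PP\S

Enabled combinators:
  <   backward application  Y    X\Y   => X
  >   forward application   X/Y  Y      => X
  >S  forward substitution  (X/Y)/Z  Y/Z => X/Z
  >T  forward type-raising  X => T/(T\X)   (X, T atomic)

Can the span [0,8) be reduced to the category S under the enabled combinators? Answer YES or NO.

YES

[0,8] S   >
  [0,5] S/(S\NP)   <
    [0,4] NP   <
      [0,3] NP\PP   <
        [0,2] NP   <
          [0,1] "city" : N
          [1,2] "no" : NP\N
        [2,3] "the" : (NP\PP)\NP
      [3,4] "map" : NP\(NP\PP)
    [4,5] "slowly" : (S/(S\NP))\NP
  [5,8] S\NP   >
    [5,7] (S\NP)/(PP\S)   <
      [5,6] "which" : N
      [6,7] "river" : ((S\NP)/(PP\S))\N
    [7,8] "bone" : PP\S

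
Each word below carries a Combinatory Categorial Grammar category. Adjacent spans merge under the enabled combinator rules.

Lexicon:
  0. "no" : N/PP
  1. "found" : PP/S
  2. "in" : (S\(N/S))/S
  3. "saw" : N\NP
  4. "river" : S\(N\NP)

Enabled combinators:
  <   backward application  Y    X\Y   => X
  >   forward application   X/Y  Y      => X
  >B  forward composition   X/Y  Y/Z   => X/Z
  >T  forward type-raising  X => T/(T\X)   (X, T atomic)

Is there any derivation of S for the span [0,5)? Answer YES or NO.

[0,5] S   <
  [0,2] N/S   >B
    [0,1] "no" : N/PP
    [1,2] "found" : PP/S
  [2,5] S\(N/S)   >
    [2,3] "in" : (S\(N/S))/S
    [3,5] S   <
      [3,4] "saw" : N\NP
      [4,5] "river" : S\(N\NP)

YES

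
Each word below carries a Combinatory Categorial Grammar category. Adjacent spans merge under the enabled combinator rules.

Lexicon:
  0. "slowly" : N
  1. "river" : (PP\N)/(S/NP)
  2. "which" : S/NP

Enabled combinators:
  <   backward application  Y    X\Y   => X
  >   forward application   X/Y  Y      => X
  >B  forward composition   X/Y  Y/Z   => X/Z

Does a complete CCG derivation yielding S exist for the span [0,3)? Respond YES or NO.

NO

N (PP\N)/(S/NP) S/NP
CKY chart[0,3] = {PP}; S ∉ chart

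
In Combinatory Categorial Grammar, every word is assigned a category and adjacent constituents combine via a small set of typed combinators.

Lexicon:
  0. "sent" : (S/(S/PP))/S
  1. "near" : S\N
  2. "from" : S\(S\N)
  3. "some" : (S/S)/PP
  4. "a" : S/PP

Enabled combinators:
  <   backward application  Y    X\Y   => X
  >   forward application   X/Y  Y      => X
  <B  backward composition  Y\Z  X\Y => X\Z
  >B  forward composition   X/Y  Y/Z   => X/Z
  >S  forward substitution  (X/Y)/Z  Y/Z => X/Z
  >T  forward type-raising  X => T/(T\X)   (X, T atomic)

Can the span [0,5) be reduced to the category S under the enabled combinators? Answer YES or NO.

YES

[0,5] S   >
  [0,3] S/(S/PP)   >
    [0,1] "sent" : (S/(S/PP))/S
    [1,3] S   <
      [1,2] "near" : S\N
      [2,3] "from" : S\(S\N)
  [3,5] S/PP   >S
    [3,4] "some" : (S/S)/PP
    [4,5] "a" : S/PP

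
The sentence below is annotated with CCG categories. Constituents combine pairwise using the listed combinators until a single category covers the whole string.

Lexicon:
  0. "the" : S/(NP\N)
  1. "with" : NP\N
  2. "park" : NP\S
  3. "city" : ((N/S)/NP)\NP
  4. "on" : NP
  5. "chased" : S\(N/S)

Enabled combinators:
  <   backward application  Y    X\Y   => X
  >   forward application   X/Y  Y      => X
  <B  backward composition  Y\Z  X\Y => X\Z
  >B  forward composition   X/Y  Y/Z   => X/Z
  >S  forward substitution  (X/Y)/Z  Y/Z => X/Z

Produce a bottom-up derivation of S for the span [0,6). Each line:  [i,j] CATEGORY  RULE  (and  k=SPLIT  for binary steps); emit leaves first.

[0,1] S/(NP\N)  lex  "the"
[1,2] NP\N  lex  "with"
[0,2] S  >  k=1
[2,3] NP\S  lex  "park"
[0,3] NP  <  k=2
[3,4] ((N/S)/NP)\NP  lex  "city"
[0,4] (N/S)/NP  <  k=3
[4,5] NP  lex  "on"
[0,5] N/S  >  k=4
[5,6] S\(N/S)  lex  "chased"
[0,6] S  <  k=5

[0,6] S   <
  [0,5] N/S   >
    [0,4] (N/S)/NP   <
      [0,3] NP   <
        [0,2] S   >
          [0,1] "the" : S/(NP\N)
          [1,2] "with" : NP\N
        [2,3] "park" : NP\S
      [3,4] "city" : ((N/S)/NP)\NP
    [4,5] "on" : NP
  [5,6] "chased" : S\(N/S)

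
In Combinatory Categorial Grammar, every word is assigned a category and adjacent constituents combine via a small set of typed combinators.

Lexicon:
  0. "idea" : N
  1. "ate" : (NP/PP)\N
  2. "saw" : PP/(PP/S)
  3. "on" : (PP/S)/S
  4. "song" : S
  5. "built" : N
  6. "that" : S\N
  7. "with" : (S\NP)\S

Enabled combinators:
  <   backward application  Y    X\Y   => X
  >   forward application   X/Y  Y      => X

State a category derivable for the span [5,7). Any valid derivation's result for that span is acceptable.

S

[0,8] S   <
  [0,5] NP   >
    [0,2] NP/PP   <
      [0,1] "idea" : N
      [1,2] "ate" : (NP/PP)\N
    [2,5] PP   >
      [2,3] "saw" : PP/(PP/S)
      [3,5] PP/S   >
        [3,4] "on" : (PP/S)/S
        [4,5] "song" : S
  [5,8] S\NP   <
    [5,7] S   <
      [5,6] "built" : N
      [6,7] "that" : S\N
    [7,8] "with" : (S\NP)\S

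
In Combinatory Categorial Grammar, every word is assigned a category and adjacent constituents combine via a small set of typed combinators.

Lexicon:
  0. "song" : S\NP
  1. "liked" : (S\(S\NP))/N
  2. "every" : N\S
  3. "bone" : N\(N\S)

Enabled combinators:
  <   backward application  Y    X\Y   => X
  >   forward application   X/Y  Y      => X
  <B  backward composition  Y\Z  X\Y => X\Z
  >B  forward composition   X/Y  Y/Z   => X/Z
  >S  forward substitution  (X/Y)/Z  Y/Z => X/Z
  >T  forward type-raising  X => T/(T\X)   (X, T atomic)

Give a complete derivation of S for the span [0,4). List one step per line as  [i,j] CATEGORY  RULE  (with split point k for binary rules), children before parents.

[0,4] S   <
  [0,1] "song" : S\NP
  [1,4] S\(S\NP)   >
    [1,2] "liked" : (S\(S\NP))/N
    [2,4] N   <
      [2,3] "every" : N\S
      [3,4] "bone" : N\(N\S)

[0,1] S\NP  lex  "song"
[1,2] (S\(S\NP))/N  lex  "liked"
[2,3] N\S  lex  "every"
[3,4] N\(N\S)  lex  "bone"
[2,4] N  <  k=3
[1,4] S\(S\NP)  >  k=2
[0,4] S  <  k=1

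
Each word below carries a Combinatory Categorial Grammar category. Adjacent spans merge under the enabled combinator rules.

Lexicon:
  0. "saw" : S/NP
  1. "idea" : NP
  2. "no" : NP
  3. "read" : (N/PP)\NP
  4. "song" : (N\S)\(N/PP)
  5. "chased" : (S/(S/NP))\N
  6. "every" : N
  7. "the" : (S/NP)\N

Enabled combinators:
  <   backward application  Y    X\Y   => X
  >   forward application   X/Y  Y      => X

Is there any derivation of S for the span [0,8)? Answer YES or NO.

[0,8] S   >
  [0,6] S/(S/NP)   <
    [0,5] N   <
      [0,2] S   >
        [0,1] "saw" : S/NP
        [1,2] "idea" : NP
      [2,5] N\S   <
        [2,4] N/PP   <
          [2,3] "no" : NP
          [3,4] "read" : (N/PP)\NP
        [4,5] "song" : (N\S)\(N/PP)
    [5,6] "chased" : (S/(S/NP))\N
  [6,8] S/NP   <
    [6,7] "every" : N
    [7,8] "the" : (S/NP)\N

YES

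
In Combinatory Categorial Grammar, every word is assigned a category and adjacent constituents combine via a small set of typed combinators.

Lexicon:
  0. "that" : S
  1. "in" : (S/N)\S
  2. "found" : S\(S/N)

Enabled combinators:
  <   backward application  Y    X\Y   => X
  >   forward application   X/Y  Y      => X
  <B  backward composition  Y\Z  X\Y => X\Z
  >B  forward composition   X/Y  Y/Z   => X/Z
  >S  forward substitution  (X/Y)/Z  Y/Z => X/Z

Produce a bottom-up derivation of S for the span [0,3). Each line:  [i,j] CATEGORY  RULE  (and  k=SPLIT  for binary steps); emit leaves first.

[0,3] S   <
  [0,2] S/N   <
    [0,1] "that" : S
    [1,2] "in" : (S/N)\S
  [2,3] "found" : S\(S/N)

[0,1] S  lex  "that"
[1,2] (S/N)\S  lex  "in"
[0,2] S/N  <  k=1
[2,3] S\(S/N)  lex  "found"
[0,3] S  <  k=2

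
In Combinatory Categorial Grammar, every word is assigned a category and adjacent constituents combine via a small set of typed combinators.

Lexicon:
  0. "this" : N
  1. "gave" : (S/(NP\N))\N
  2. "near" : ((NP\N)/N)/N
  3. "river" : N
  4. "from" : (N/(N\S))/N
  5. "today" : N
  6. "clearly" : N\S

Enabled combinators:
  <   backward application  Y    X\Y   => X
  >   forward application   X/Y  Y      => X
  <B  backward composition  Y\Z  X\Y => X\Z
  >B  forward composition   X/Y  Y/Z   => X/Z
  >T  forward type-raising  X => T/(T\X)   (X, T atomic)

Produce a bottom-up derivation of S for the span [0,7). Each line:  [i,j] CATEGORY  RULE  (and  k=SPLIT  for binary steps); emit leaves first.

[0,7] S   >
  [0,2] S/(NP\N)   <
    [0,1] "this" : N
    [1,2] "gave" : (S/(NP\N))\N
  [2,7] NP\N   >
    [2,4] (NP\N)/N   >
      [2,3] "near" : ((NP\N)/N)/N
      [3,4] "river" : N
    [4,7] N   >
      [4,6] N/(N\S)   >
        [4,5] "from" : (N/(N\S))/N
        [5,6] "today" : N
      [6,7] "clearly" : N\S

[0,1] N  lex  "this"
[1,2] (S/(NP\N))\N  lex  "gave"
[0,2] S/(NP\N)  <  k=1
[2,3] ((NP\N)/N)/N  lex  "near"
[3,4] N  lex  "river"
[2,4] (NP\N)/N  >  k=3
[4,5] (N/(N\S))/N  lex  "from"
[5,6] N  lex  "today"
[4,6] N/(N\S)  >  k=5
[6,7] N\S  lex  "clearly"
[4,7] N  >  k=6
[2,7] NP\N  >  k=4
[0,7] S  >  k=2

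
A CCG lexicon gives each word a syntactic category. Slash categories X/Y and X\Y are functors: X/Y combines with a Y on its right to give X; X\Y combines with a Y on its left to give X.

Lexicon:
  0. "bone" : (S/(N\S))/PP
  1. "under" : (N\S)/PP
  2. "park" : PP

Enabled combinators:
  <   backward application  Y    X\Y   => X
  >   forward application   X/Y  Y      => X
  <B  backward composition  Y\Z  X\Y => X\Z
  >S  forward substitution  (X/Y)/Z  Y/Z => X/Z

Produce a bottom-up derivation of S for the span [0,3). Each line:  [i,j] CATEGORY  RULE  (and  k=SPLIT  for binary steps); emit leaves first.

[0,3] S   >
  [0,2] S/PP   >S
    [0,1] "bone" : (S/(N\S))/PP
    [1,2] "under" : (N\S)/PP
  [2,3] "park" : PP

[0,1] (S/(N\S))/PP  lex  "bone"
[1,2] (N\S)/PP  lex  "under"
[0,2] S/PP  >S  k=1
[2,3] PP  lex  "park"
[0,3] S  >  k=2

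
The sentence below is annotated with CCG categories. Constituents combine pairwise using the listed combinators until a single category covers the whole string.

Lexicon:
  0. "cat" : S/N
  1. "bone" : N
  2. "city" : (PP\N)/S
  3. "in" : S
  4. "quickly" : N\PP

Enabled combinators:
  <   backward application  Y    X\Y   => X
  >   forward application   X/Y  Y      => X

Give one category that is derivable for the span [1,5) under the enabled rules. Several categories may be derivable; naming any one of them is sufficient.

N

[0,5] S   >
  [0,1] "cat" : S/N
  [1,5] N   <
    [1,4] PP   <
      [1,2] "bone" : N
      [2,4] PP\N   >
        [2,3] "city" : (PP\N)/S
        [3,4] "in" : S
    [4,5] "quickly" : N\PP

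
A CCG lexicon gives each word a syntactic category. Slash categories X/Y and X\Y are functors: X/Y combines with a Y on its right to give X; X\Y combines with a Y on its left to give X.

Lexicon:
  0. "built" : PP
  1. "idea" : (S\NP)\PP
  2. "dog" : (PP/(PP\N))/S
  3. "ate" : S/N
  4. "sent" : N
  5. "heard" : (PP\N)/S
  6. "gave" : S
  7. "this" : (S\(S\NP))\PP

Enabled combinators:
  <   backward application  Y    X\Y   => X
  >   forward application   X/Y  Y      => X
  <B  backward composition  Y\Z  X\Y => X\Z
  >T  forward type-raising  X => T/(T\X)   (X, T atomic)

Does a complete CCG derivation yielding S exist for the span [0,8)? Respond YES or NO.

YES

[0,8] S   <
  [0,2] S\NP   <
    [0,1] "built" : PP
    [1,2] "idea" : (S\NP)\PP
  [2,8] S\(S\NP)   <
    [2,7] PP   >
      [2,5] PP/(PP\N)   >
        [2,3] "dog" : (PP/(PP\N))/S
        [3,5] S   >
          [3,4] "ate" : S/N
          [4,5] "sent" : N
      [5,7] PP\N   >
        [5,6] "heard" : (PP\N)/S
        [6,7] "gave" : S
    [7,8] "this" : (S\(S\NP))\PP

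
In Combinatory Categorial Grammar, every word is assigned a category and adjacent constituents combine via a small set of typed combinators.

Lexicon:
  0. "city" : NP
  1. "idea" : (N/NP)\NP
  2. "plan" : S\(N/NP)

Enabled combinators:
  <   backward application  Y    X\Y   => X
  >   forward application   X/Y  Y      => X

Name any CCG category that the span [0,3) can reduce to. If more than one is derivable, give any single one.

[0,3] S   <
  [0,2] N/NP   <
    [0,1] "city" : NP
    [1,2] "idea" : (N/NP)\NP
  [2,3] "plan" : S\(N/NP)

S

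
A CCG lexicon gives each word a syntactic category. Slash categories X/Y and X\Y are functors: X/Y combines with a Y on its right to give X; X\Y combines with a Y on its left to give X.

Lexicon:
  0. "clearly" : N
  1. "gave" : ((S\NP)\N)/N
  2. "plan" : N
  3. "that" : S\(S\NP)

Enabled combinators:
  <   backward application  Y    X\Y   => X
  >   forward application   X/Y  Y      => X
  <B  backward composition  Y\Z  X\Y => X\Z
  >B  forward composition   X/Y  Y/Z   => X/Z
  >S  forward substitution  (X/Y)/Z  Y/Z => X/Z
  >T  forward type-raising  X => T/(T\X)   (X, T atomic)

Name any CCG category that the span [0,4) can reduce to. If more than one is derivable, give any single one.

S

[0,4] S   <
  [0,3] S\NP   <
    [0,1] "clearly" : N
    [1,3] (S\NP)\N   >
      [1,2] "gave" : ((S\NP)\N)/N
      [2,3] "plan" : N
  [3,4] "that" : S\(S\NP)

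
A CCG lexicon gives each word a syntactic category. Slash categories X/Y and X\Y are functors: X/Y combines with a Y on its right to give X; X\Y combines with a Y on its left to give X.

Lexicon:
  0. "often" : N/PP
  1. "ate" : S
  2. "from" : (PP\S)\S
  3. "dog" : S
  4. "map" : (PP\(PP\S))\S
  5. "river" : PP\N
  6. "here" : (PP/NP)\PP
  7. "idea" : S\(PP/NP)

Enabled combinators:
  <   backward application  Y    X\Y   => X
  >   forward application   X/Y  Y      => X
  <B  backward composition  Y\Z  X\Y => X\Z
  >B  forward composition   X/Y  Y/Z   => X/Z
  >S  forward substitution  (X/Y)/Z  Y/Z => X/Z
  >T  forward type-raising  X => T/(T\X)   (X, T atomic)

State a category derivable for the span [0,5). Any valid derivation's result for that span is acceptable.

N

[0,8] S   <
  [0,5] N   >
    [0,1] "often" : N/PP
    [1,5] PP   <
      [1,3] PP\S   <
        [1,2] "ate" : S
        [2,3] "from" : (PP\S)\S
      [3,5] PP\(PP\S)   <
        [3,4] "dog" : S
        [4,5] "map" : (PP\(PP\S))\S
  [5,8] S\N   <B
    [5,6] "river" : PP\N
    [6,8] S\PP   <B
      [6,7] "here" : (PP/NP)\PP
      [7,8] "idea" : S\(PP/NP)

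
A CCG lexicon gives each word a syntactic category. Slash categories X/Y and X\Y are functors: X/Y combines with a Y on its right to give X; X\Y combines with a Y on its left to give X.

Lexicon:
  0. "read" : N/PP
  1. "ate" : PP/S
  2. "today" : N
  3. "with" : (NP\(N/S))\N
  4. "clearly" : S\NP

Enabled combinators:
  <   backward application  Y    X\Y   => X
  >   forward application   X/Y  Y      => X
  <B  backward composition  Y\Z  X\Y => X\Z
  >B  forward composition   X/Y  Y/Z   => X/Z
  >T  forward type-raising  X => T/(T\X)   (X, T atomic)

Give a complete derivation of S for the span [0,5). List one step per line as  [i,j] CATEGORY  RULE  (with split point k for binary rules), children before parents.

[0,5] S   <
  [0,4] NP   <
    [0,2] N/S   >B
      [0,1] "read" : N/PP
      [1,2] "ate" : PP/S
    [2,4] NP\(N/S)   <
      [2,3] "today" : N
      [3,4] "with" : (NP\(N/S))\N
  [4,5] "clearly" : S\NP

[0,1] N/PP  lex  "read"
[1,2] PP/S  lex  "ate"
[0,2] N/S  >B  k=1
[2,3] N  lex  "today"
[3,4] (NP\(N/S))\N  lex  "with"
[2,4] NP\(N/S)  <  k=3
[0,4] NP  <  k=2
[4,5] S\NP  lex  "clearly"
[0,5] S  <  k=4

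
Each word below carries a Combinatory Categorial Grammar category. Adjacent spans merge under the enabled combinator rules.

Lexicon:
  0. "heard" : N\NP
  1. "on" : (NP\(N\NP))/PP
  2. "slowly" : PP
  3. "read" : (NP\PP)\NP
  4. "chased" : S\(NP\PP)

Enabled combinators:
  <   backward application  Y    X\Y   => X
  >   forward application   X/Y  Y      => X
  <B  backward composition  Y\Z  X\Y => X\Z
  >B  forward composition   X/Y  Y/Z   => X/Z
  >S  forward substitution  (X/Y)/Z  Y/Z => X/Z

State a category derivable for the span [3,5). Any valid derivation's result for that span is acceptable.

S\NP

[0,5] S   <
  [0,3] NP   <
    [0,1] "heard" : N\NP
    [1,3] NP\(N\NP)   >
      [1,2] "on" : (NP\(N\NP))/PP
      [2,3] "slowly" : PP
  [3,5] S\NP   <B
    [3,4] "read" : (NP\PP)\NP
    [4,5] "chased" : S\(NP\PP)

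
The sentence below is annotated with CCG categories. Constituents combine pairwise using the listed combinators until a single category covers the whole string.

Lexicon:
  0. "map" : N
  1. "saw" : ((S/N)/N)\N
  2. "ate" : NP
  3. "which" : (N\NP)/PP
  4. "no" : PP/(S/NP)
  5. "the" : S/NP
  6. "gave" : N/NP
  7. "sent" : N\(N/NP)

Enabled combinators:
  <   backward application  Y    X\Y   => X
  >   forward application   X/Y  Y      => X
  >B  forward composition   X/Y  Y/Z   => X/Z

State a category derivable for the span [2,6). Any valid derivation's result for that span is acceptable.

[0,8] S   >
  [0,6] S/N   >
    [0,2] (S/N)/N   <
      [0,1] "map" : N
      [1,2] "saw" : ((S/N)/N)\N
    [2,6] N   <
      [2,3] "ate" : NP
      [3,6] N\NP   >
        [3,4] "which" : (N\NP)/PP
        [4,6] PP   >
          [4,5] "no" : PP/(S/NP)
          [5,6] "the" : S/NP
  [6,8] N   <
    [6,7] "gave" : N/NP
    [7,8] "sent" : N\(N/NP)

N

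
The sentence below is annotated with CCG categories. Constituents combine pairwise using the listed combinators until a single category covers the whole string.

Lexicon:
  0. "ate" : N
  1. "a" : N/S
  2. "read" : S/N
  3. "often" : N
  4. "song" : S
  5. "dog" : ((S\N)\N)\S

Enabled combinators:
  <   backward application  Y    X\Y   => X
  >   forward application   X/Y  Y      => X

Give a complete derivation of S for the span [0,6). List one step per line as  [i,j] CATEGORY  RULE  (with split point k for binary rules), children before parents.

[0,1] N  lex  "ate"
[1,2] N/S  lex  "a"
[2,3] S/N  lex  "read"
[3,4] N  lex  "often"
[2,4] S  >  k=3
[1,4] N  >  k=2
[4,5] S  lex  "song"
[5,6] ((S\N)\N)\S  lex  "dog"
[4,6] (S\N)\N  <  k=5
[1,6] S\N  <  k=4
[0,6] S  <  k=1

[0,6] S   <
  [0,1] "ate" : N
  [1,6] S\N   <
    [1,4] N   >
      [1,2] "a" : N/S
      [2,4] S   >
        [2,3] "read" : S/N
        [3,4] "often" : N
    [4,6] (S\N)\N   <
      [4,5] "song" : S
      [5,6] "dog" : ((S\N)\N)\S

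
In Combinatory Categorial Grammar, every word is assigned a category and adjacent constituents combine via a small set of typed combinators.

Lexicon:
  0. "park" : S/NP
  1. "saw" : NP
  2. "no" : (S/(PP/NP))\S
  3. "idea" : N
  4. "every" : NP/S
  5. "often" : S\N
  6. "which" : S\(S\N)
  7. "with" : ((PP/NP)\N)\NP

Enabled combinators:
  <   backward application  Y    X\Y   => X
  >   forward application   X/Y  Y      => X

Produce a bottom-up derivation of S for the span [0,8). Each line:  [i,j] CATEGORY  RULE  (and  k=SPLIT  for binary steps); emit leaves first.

[0,1] S/NP  lex  "park"
[1,2] NP  lex  "saw"
[0,2] S  >  k=1
[2,3] (S/(PP/NP))\S  lex  "no"
[0,3] S/(PP/NP)  <  k=2
[3,4] N  lex  "idea"
[4,5] NP/S  lex  "every"
[5,6] S\N  lex  "often"
[6,7] S\(S\N)  lex  "which"
[5,7] S  <  k=6
[4,7] NP  >  k=5
[7,8] ((PP/NP)\N)\NP  lex  "with"
[4,8] (PP/NP)\N  <  k=7
[3,8] PP/NP  <  k=4
[0,8] S  >  k=3

[0,8] S   >
  [0,3] S/(PP/NP)   <
    [0,2] S   >
      [0,1] "park" : S/NP
      [1,2] "saw" : NP
    [2,3] "no" : (S/(PP/NP))\S
  [3,8] PP/NP   <
    [3,4] "idea" : N
    [4,8] (PP/NP)\N   <
      [4,7] NP   >
        [4,5] "every" : NP/S
        [5,7] S   <
          [5,6] "often" : S\N
          [6,7] "which" : S\(S\N)
      [7,8] "with" : ((PP/NP)\N)\NP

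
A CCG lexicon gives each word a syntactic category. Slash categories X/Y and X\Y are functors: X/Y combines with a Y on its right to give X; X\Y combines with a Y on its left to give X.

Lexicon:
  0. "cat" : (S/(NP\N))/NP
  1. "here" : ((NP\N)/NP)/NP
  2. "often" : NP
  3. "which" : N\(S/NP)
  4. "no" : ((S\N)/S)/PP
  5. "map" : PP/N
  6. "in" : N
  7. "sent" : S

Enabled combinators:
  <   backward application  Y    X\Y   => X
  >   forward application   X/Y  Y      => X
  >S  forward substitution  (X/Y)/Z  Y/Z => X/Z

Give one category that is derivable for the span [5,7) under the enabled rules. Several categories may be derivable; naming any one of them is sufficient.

[0,8] S   <
  [0,4] N   <
    [0,3] S/NP   >S
      [0,1] "cat" : (S/(NP\N))/NP
      [1,3] (NP\N)/NP   >
        [1,2] "here" : ((NP\N)/NP)/NP
        [2,3] "often" : NP
    [3,4] "which" : N\(S/NP)
  [4,8] S\N   >
    [4,7] (S\N)/S   >
      [4,5] "no" : ((S\N)/S)/PP
      [5,7] PP   >
        [5,6] "map" : PP/N
        [6,7] "in" : N
    [7,8] "sent" : S

PP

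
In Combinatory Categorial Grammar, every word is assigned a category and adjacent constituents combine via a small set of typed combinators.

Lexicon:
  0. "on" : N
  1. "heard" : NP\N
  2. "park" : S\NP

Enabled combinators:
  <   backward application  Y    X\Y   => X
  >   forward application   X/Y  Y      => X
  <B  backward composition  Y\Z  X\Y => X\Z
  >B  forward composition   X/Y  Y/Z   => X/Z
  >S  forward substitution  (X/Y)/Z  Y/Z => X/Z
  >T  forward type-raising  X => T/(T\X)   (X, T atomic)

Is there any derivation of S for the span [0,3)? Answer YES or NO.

YES

[0,3] S   >
  [0,1] S/(S\N)   >T
    [0,1] "on" : N
  [1,3] S\N   <B
    [1,2] "heard" : NP\N
    [2,3] "park" : S\NP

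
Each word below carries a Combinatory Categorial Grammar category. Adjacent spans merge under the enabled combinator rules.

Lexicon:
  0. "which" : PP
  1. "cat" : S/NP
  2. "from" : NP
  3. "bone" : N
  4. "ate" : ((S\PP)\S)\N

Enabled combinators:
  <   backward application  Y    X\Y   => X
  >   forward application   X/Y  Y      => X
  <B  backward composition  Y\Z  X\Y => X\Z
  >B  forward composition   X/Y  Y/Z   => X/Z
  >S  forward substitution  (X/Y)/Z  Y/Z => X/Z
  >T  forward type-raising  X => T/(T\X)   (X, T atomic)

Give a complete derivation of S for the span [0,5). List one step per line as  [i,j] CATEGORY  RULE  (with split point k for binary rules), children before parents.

[0,1] PP  lex  "which"
[0,1] S/(S\PP)  >T
[1,2] S/NP  lex  "cat"
[2,3] NP  lex  "from"
[1,3] S  >  k=2
[3,4] N  lex  "bone"
[4,5] ((S\PP)\S)\N  lex  "ate"
[3,5] (S\PP)\S  <  k=4
[1,5] S\PP  <  k=3
[0,5] S  >  k=1

[0,5] S   >
  [0,1] S/(S\PP)   >T
    [0,1] "which" : PP
  [1,5] S\PP   <
    [1,3] S   >
      [1,2] "cat" : S/NP
      [2,3] "from" : NP
    [3,5] (S\PP)\S   <
      [3,4] "bone" : N
      [4,5] "ate" : ((S\PP)\S)\N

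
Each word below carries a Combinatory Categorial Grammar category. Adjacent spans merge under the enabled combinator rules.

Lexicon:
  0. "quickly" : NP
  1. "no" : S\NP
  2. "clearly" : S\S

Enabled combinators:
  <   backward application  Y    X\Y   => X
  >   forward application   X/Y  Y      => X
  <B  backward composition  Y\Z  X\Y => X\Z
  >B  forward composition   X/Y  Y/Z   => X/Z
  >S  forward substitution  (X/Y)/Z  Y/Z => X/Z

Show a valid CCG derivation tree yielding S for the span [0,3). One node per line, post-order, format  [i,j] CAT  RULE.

[0,1] NP  lex  "quickly"
[1,2] S\NP  lex  "no"
[2,3] S\S  lex  "clearly"
[1,3] S\NP  <B  k=2
[0,3] S  <  k=1

[0,3] S   <
  [0,1] "quickly" : NP
  [1,3] S\NP   <B
    [1,2] "no" : S\NP
    [2,3] "clearly" : S\S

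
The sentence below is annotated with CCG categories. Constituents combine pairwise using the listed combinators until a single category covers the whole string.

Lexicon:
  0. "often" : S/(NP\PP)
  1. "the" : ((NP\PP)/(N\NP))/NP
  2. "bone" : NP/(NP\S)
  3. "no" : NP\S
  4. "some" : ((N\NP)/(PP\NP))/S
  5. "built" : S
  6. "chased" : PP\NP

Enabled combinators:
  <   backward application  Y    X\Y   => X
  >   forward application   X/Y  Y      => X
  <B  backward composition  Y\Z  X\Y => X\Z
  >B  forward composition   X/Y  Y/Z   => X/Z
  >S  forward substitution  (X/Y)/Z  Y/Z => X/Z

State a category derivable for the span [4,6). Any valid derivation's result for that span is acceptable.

[0,7] S   >
  [0,1] "often" : S/(NP\PP)
  [1,7] NP\PP   >
    [1,4] (NP\PP)/(N\NP)   >
      [1,2] "the" : ((NP\PP)/(N\NP))/NP
      [2,4] NP   >
        [2,3] "bone" : NP/(NP\S)
        [3,4] "no" : NP\S
    [4,7] N\NP   >
      [4,6] (N\NP)/(PP\NP)   >
        [4,5] "some" : ((N\NP)/(PP\NP))/S
        [5,6] "built" : S
      [6,7] "chased" : PP\NP

(N\NP)/(PP\NP)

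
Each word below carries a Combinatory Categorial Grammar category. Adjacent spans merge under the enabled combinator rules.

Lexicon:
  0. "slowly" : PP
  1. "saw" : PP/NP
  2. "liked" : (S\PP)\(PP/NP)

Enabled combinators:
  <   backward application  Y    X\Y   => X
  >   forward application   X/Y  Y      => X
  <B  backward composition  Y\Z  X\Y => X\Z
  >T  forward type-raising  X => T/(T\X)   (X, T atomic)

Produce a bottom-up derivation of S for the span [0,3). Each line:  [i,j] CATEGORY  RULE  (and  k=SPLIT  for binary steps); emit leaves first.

[0,3] S   >
  [0,1] S/(S\PP)   >T
    [0,1] "slowly" : PP
  [1,3] S\PP   <
    [1,2] "saw" : PP/NP
    [2,3] "liked" : (S\PP)\(PP/NP)

[0,1] PP  lex  "slowly"
[0,1] S/(S\PP)  >T
[1,2] PP/NP  lex  "saw"
[2,3] (S\PP)\(PP/NP)  lex  "liked"
[1,3] S\PP  <  k=2
[0,3] S  >  k=1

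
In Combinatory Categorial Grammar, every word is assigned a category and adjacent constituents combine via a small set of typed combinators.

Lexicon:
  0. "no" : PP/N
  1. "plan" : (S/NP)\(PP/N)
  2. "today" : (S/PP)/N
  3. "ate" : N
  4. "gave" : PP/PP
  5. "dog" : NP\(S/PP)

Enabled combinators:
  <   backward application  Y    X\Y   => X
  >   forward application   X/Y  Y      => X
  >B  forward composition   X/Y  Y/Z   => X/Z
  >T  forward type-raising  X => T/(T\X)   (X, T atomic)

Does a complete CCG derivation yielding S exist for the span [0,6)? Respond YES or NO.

YES

[0,6] S   >
  [0,2] S/NP   <
    [0,1] "no" : PP/N
    [1,2] "plan" : (S/NP)\(PP/N)
  [2,6] NP   <
    [2,5] S/PP   >B
      [2,4] S/PP   >
        [2,3] "today" : (S/PP)/N
        [3,4] "ate" : N
      [4,5] "gave" : PP/PP
    [5,6] "dog" : NP\(S/PP)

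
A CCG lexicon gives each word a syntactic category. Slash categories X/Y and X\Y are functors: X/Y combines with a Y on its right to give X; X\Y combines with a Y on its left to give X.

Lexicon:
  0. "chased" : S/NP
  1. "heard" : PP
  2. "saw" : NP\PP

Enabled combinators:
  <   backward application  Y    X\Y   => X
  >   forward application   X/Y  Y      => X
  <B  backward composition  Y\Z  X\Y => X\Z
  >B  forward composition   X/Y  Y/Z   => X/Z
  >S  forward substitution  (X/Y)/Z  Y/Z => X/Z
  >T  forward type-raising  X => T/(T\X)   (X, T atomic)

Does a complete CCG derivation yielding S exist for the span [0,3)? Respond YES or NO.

[0,3] S   >
  [0,1] "chased" : S/NP
  [1,3] NP   >
    [1,2] NP/(NP\PP)   >T
      [1,2] "heard" : PP
    [2,3] "saw" : NP\PP

YES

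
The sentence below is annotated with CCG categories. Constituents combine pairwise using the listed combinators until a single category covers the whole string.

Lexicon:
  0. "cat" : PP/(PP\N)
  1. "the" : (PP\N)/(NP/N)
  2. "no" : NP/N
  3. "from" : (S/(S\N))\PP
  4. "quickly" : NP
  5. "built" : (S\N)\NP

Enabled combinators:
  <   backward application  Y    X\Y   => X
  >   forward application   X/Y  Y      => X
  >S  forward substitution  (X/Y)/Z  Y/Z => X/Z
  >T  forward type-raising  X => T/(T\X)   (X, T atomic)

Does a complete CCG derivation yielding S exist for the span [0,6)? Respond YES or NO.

[0,6] S   >
  [0,4] S/(S\N)   <
    [0,3] PP   >
      [0,1] "cat" : PP/(PP\N)
      [1,3] PP\N   >
        [1,2] "the" : (PP\N)/(NP/N)
        [2,3] "no" : NP/N
    [3,4] "from" : (S/(S\N))\PP
  [4,6] S\N   <
    [4,5] "quickly" : NP
    [5,6] "built" : (S\N)\NP

YES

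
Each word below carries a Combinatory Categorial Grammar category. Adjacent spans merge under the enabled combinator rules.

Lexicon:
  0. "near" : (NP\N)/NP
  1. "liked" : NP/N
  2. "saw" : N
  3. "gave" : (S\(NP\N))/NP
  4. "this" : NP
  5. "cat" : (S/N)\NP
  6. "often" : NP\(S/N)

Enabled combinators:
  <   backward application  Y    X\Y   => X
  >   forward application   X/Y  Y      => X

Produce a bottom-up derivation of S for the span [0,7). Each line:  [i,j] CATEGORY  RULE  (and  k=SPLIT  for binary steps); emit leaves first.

[0,7] S   <
  [0,3] NP\N   >
    [0,1] "near" : (NP\N)/NP
    [1,3] NP   >
      [1,2] "liked" : NP/N
      [2,3] "saw" : N
  [3,7] S\(NP\N)   >
    [3,4] "gave" : (S\(NP\N))/NP
    [4,7] NP   <
      [4,6] S/N   <
        [4,5] "this" : NP
        [5,6] "cat" : (S/N)\NP
      [6,7] "often" : NP\(S/N)

[0,1] (NP\N)/NP  lex  "near"
[1,2] NP/N  lex  "liked"
[2,3] N  lex  "saw"
[1,3] NP  >  k=2
[0,3] NP\N  >  k=1
[3,4] (S\(NP\N))/NP  lex  "gave"
[4,5] NP  lex  "this"
[5,6] (S/N)\NP  lex  "cat"
[4,6] S/N  <  k=5
[6,7] NP\(S/N)  lex  "often"
[4,7] NP  <  k=6
[3,7] S\(NP\N)  >  k=4
[0,7] S  <  k=3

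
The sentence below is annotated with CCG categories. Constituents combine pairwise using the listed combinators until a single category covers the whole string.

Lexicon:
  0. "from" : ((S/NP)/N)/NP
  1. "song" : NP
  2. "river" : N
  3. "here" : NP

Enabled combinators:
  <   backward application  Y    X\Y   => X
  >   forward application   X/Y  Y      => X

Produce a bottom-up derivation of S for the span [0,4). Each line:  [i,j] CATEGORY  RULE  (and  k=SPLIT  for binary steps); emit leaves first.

[0,1] ((S/NP)/N)/NP  lex  "from"
[1,2] NP  lex  "song"
[0,2] (S/NP)/N  >  k=1
[2,3] N  lex  "river"
[0,3] S/NP  >  k=2
[3,4] NP  lex  "here"
[0,4] S  >  k=3

[0,4] S   >
  [0,3] S/NP   >
    [0,2] (S/NP)/N   >
      [0,1] "from" : ((S/NP)/N)/NP
      [1,2] "song" : NP
    [2,3] "river" : N
  [3,4] "here" : NP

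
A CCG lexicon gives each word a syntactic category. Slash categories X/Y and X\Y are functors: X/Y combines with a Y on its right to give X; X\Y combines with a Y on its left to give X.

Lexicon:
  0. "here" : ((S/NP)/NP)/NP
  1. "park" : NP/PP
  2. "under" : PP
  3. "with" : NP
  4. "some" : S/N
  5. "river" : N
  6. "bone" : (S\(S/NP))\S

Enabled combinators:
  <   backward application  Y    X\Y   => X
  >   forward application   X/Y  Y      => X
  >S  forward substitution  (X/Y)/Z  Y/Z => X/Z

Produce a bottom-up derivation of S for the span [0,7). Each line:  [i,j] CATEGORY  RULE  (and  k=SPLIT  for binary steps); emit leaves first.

[0,7] S   <
  [0,4] S/NP   >
    [0,3] (S/NP)/NP   >
      [0,1] "here" : ((S/NP)/NP)/NP
      [1,3] NP   >
        [1,2] "park" : NP/PP
        [2,3] "under" : PP
    [3,4] "with" : NP
  [4,7] S\(S/NP)   <
    [4,6] S   >
      [4,5] "some" : S/N
      [5,6] "river" : N
    [6,7] "bone" : (S\(S/NP))\S

[0,1] ((S/NP)/NP)/NP  lex  "here"
[1,2] NP/PP  lex  "park"
[2,3] PP  lex  "under"
[1,3] NP  >  k=2
[0,3] (S/NP)/NP  >  k=1
[3,4] NP  lex  "with"
[0,4] S/NP  >  k=3
[4,5] S/N  lex  "some"
[5,6] N  lex  "river"
[4,6] S  >  k=5
[6,7] (S\(S/NP))\S  lex  "bone"
[4,7] S\(S/NP)  <  k=6
[0,7] S  <  k=4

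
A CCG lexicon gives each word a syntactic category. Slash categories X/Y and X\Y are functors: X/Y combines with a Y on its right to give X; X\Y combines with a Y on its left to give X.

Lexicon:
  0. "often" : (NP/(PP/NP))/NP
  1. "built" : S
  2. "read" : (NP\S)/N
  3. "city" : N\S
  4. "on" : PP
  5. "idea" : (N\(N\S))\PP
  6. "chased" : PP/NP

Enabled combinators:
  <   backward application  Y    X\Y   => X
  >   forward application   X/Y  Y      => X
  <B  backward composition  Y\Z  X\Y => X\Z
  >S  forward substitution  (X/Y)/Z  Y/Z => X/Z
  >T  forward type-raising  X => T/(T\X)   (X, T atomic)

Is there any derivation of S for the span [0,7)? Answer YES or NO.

NO

(NP/(PP/NP))/NP S (NP\S)/N N\S PP (N\(N\S))\PP PP/NP
CKY chart[0,7] = {N/(N\NP), NP, NP/(NP\NP), PP/(PP\NP), S/(S\NP)}; S ∉ chart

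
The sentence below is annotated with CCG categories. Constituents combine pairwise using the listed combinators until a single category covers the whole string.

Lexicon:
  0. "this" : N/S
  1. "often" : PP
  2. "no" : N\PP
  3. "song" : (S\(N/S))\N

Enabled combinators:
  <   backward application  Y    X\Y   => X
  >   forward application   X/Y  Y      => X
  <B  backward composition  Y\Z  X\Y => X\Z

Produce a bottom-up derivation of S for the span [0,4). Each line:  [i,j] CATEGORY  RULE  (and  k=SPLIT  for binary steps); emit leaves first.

[0,4] S   <
  [0,1] "this" : N/S
  [1,4] S\(N/S)   <
    [1,3] N   <
      [1,2] "often" : PP
      [2,3] "no" : N\PP
    [3,4] "song" : (S\(N/S))\N

[0,1] N/S  lex  "this"
[1,2] PP  lex  "often"
[2,3] N\PP  lex  "no"
[1,3] N  <  k=2
[3,4] (S\(N/S))\N  lex  "song"
[1,4] S\(N/S)  <  k=3
[0,4] S  <  k=1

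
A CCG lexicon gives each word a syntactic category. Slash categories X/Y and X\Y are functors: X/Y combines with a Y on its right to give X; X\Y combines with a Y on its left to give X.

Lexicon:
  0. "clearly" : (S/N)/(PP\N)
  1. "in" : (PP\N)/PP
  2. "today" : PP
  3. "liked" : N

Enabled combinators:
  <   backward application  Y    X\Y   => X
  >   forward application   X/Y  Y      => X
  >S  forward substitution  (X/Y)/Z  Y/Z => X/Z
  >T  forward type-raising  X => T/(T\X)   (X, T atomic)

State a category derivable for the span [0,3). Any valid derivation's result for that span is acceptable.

S/N

[0,4] S   >
  [0,3] S/N   >
    [0,1] "clearly" : (S/N)/(PP\N)
    [1,3] PP\N   >
      [1,2] "in" : (PP\N)/PP
      [2,3] "today" : PP
  [3,4] "liked" : N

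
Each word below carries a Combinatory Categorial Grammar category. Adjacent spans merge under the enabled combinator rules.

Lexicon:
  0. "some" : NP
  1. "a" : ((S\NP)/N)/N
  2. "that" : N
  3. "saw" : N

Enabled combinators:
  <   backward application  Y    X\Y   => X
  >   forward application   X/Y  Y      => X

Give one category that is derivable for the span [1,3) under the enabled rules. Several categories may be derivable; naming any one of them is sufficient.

[0,4] S   <
  [0,1] "some" : NP
  [1,4] S\NP   >
    [1,3] (S\NP)/N   >
      [1,2] "a" : ((S\NP)/N)/N
      [2,3] "that" : N
    [3,4] "saw" : N

(S\NP)/N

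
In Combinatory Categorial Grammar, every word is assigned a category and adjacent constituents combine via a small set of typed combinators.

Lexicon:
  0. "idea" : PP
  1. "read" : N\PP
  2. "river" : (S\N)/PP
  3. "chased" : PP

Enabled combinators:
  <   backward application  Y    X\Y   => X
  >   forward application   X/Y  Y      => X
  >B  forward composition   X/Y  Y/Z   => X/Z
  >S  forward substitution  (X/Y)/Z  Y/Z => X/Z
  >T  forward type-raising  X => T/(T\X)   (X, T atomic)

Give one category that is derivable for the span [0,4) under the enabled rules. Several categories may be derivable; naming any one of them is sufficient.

[0,4] S   <
  [0,2] N   >
    [0,1] N/(N\PP)   >T
      [0,1] "idea" : PP
    [1,2] "read" : N\PP
  [2,4] S\N   >
    [2,3] "river" : (S\N)/PP
    [3,4] "chased" : PP

S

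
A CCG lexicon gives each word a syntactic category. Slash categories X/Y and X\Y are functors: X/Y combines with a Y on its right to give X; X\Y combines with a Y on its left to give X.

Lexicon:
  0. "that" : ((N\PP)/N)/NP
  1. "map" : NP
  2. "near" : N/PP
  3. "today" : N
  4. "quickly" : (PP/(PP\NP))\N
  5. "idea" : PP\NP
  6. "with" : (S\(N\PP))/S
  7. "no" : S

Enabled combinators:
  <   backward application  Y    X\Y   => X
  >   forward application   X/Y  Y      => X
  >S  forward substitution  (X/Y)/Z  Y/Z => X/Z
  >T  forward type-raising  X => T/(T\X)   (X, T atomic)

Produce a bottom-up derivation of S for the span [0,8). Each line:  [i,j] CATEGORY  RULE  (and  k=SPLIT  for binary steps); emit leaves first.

[0,8] S   <
  [0,6] N\PP   >
    [0,2] (N\PP)/N   >
      [0,1] "that" : ((N\PP)/N)/NP
      [1,2] "map" : NP
    [2,6] N   >
      [2,3] "near" : N/PP
      [3,6] PP   >
        [3,5] PP/(PP\NP)   <
          [3,4] "today" : N
          [4,5] "quickly" : (PP/(PP\NP))\N
        [5,6] "idea" : PP\NP
  [6,8] S\(N\PP)   >
    [6,7] "with" : (S\(N\PP))/S
    [7,8] "no" : S

[0,1] ((N\PP)/N)/NP  lex  "that"
[1,2] NP  lex  "map"
[0,2] (N\PP)/N  >  k=1
[2,3] N/PP  lex  "near"
[3,4] N  lex  "today"
[4,5] (PP/(PP\NP))\N  lex  "quickly"
[3,5] PP/(PP\NP)  <  k=4
[5,6] PP\NP  lex  "idea"
[3,6] PP  >  k=5
[2,6] N  >  k=3
[0,6] N\PP  >  k=2
[6,7] (S\(N\PP))/S  lex  "with"
[7,8] S  lex  "no"
[6,8] S\(N\PP)  >  k=7
[0,8] S  <  k=6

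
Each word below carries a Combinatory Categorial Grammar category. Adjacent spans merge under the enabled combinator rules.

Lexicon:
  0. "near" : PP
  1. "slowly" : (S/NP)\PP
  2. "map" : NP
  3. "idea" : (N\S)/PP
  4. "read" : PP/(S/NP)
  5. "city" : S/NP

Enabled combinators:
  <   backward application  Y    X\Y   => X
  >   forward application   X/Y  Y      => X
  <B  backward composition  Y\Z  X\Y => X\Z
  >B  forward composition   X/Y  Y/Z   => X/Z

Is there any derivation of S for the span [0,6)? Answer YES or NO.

PP (S/NP)\PP NP (N\S)/PP PP/(S/NP) S/NP
CKY chart[0,6] = {N}; S ∉ chart

NO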